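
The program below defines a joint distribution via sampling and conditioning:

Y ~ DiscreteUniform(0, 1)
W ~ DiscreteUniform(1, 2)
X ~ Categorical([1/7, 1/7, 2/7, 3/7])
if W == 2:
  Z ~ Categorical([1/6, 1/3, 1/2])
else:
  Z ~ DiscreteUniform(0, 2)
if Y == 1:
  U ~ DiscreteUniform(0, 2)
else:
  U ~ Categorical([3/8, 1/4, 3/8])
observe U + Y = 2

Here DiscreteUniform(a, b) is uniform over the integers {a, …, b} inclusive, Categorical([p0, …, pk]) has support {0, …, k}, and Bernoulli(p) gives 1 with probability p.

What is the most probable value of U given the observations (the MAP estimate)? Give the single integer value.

Enumerate traces; 48 have nonzero weight after conditioning:
  (Y=0, W=1, X=0, Z=0, U=2) weight 1/224
  (Y=0, W=1, X=0, Z=1, U=2) weight 1/224
  (Y=0, W=1, X=0, Z=2, U=2) weight 1/224
  (Y=0, W=1, X=1, Z=0, U=2) weight 1/224
  (Y=0, W=1, X=1, Z=1, U=2) weight 1/224
  (Y=0, W=1, X=1, Z=2, U=2) weight 1/224
  (Y=0, W=1, X=2, Z=0, U=2) weight 1/112
  (Y=0, W=1, X=2, Z=1, U=2) weight 1/112
  (Y=1, W=1, X=0, Z=0, U=1) weight 1/252
  … 39 more
Group by U:
  weight(U=1) = 1/6
  weight(U=2) = 3/16
Total weight = 1/6 + 3/16 = 17/48
P(U=1 | obs) = 1/6 / 17/48 = 8/17
P(U=2 | obs) = 3/16 / 17/48 = 9/17
argmax = 2

argmax_v P(U = v | obs) = 2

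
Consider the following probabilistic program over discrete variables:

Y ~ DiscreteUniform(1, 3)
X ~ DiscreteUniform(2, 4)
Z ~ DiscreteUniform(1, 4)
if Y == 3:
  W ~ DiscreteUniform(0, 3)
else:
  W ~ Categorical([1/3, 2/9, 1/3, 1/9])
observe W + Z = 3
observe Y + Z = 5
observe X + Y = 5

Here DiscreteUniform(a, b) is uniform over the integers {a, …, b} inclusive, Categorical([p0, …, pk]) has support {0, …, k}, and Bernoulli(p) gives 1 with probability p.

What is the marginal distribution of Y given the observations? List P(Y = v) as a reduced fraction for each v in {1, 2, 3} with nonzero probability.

Enumerate traces; 2 have nonzero weight after conditioning:
  (Y=2, X=3, Z=3, W=0) weight 1/108
  (Y=3, X=2, Z=2, W=1) weight 1/144
Group by Y:
  weight(Y=2) = 1/108
  weight(Y=3) = 1/144
Total weight = 1/108 + 1/144 = 7/432
P(Y=2 | obs) = 1/108 / 7/432 = 4/7
P(Y=3 | obs) = 1/144 / 7/432 = 3/7

P(Y=2) = 4/7, P(Y=3) = 3/7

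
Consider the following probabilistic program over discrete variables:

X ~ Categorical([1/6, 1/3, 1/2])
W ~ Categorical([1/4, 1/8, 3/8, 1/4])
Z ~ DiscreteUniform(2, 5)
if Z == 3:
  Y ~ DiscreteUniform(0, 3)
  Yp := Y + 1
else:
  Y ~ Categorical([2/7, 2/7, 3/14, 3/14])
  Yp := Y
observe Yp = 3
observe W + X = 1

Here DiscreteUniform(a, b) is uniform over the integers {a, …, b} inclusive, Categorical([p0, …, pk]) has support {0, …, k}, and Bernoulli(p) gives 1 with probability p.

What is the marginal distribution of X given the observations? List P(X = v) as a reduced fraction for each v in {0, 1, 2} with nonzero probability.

P(X=0) = 1/5, P(X=1) = 4/5

Enumerate traces; 8 have nonzero weight after conditioning:
  (X=0, W=1, Z=2, Y=3) weight 1/896
  (X=0, W=1, Z=3, Y=2) weight 1/768
  (X=0, W=1, Z=4, Y=3) weight 1/896
  (X=0, W=1, Z=5, Y=3) weight 1/896
  (X=1, W=0, Z=2, Y=3) weight 1/224
  (X=1, W=0, Z=3, Y=2) weight 1/192
  (X=1, W=0, Z=4, Y=3) weight 1/224
  (X=1, W=0, Z=5, Y=3) weight 1/224
Group by X:
  weight(X=0) = 25/5376
  weight(X=1) = 25/1344
Total weight = 25/5376 + 25/1344 = 125/5376
P(X=0 | obs) = 25/5376 / 125/5376 = 1/5
P(X=1 | obs) = 25/1344 / 125/5376 = 4/5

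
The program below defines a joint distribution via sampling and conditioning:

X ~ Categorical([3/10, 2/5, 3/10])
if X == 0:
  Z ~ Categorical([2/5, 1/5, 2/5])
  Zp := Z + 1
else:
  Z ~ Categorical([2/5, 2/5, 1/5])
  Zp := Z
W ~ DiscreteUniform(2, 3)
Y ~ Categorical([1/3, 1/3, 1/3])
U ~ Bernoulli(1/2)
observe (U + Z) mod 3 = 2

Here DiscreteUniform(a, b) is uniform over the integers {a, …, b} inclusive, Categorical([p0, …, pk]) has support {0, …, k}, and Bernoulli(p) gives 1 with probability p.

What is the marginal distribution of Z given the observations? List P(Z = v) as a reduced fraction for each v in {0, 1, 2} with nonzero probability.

P(Z=1) = 17/30, P(Z=2) = 13/30

Enumerate traces; 36 have nonzero weight after conditioning:
  (X=0, Z=1, W=2, Y=0, U=1) weight 1/200
  (X=0, Z=1, W=2, Y=1, U=1) weight 1/200
  (X=0, Z=1, W=2, Y=2, U=1) weight 1/200
  (X=0, Z=1, W=3, Y=0, U=1) weight 1/200
  (X=0, Z=1, W=3, Y=1, U=1) weight 1/200
  (X=0, Z=1, W=3, Y=2, U=1) weight 1/200
  (X=0, Z=2, W=2, Y=0, U=0) weight 1/100
  (X=0, Z=2, W=2, Y=1, U=0) weight 1/100
  … 28 more
Group by Z:
  weight(Z=1) = 17/100
  weight(Z=2) = 13/100
Total weight = 17/100 + 13/100 = 3/10
P(Z=1 | obs) = 17/100 / 3/10 = 17/30
P(Z=2 | obs) = 13/100 / 3/10 = 13/30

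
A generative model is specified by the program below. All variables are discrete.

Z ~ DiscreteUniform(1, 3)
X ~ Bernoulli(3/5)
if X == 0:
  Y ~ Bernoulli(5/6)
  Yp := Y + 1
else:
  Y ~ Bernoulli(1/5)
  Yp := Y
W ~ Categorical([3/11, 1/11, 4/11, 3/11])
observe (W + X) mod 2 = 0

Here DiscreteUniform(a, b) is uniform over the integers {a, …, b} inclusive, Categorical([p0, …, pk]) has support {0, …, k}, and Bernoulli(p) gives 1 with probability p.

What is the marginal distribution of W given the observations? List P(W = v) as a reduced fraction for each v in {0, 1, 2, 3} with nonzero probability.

Enumerate traces; 24 have nonzero weight after conditioning:
  (Z=1, X=0, Y=0, W=0) weight 1/165
  (Z=1, X=0, Y=0, W=2) weight 4/495
  (Z=1, X=0, Y=1, W=0) weight 1/33
  (Z=1, X=0, Y=1, W=2) weight 4/99
  (Z=1, X=1, Y=0, W=1) weight 4/275
  (Z=1, X=1, Y=0, W=3) weight 12/275
  (Z=1, X=1, Y=1, W=1) weight 1/275
  (Z=1, X=1, Y=1, W=3) weight 3/275
  … 16 more
Group by W:
  weight(W=0) = 6/55
  weight(W=1) = 3/55
  weight(W=2) = 8/55
  weight(W=3) = 9/55
Total weight = 6/55 + 3/55 + 8/55 + 9/55 = 26/55
P(W=0 | obs) = 6/55 / 26/55 = 3/13
P(W=1 | obs) = 3/55 / 26/55 = 3/26
P(W=2 | obs) = 8/55 / 26/55 = 4/13
P(W=3 | obs) = 9/55 / 26/55 = 9/26

P(W=0) = 3/13, P(W=1) = 3/26, P(W=2) = 4/13, P(W=3) = 9/26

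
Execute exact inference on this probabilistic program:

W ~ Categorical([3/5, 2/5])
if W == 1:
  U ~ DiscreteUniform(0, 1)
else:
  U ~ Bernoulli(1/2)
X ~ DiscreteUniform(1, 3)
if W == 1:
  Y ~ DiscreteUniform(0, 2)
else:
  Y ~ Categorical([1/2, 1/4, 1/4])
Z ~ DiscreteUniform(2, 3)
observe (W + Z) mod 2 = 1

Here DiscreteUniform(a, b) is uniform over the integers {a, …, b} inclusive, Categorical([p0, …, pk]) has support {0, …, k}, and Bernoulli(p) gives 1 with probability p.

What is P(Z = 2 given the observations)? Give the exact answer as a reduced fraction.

P(Z = 2 | obs) = 2/5

Enumerate traces; 36 have nonzero weight after conditioning:
  (W=0, U=0, X=1, Y=0, Z=3) weight 1/40
  (W=0, U=0, X=1, Y=1, Z=3) weight 1/80
  (W=0, U=0, X=1, Y=2, Z=3) weight 1/80
  (W=0, U=0, X=2, Y=0, Z=3) weight 1/40
  (W=0, U=0, X=2, Y=1, Z=3) weight 1/80
  (W=0, U=0, X=2, Y=2, Z=3) weight 1/80
  (W=0, U=0, X=3, Y=0, Z=3) weight 1/40
  (W=0, U=0, X=3, Y=1, Z=3) weight 1/80
  (W=1, U=0, X=1, Y=0, Z=2) weight 1/90
  … 27 more
Group by Z:
  weight(Z=2) = 1/5
  weight(Z=3) = 3/10
Total weight = 1/5 + 3/10 = 1/2
P(Z=2 | obs) = 1/5 / 1/2 = 2/5
P(Z=3 | obs) = 3/10 / 1/2 = 3/5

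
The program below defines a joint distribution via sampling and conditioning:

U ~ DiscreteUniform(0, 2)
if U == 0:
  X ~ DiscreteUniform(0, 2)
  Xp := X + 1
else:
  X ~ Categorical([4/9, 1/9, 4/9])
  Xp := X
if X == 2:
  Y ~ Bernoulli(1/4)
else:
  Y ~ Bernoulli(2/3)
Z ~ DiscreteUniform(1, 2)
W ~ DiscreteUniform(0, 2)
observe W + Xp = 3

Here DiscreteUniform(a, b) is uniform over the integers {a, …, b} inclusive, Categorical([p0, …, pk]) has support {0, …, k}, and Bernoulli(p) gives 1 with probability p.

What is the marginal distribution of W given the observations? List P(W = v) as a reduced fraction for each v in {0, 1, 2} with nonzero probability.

P(W=0) = 3/19, P(W=1) = 11/19, P(W=2) = 5/19

Enumerate traces; 28 have nonzero weight after conditioning:
  (U=0, X=0, Y=0, Z=1, W=2) weight 1/162
  (U=0, X=0, Y=0, Z=2, W=2) weight 1/162
  (U=0, X=0, Y=1, Z=1, W=2) weight 1/81
  (U=0, X=0, Y=1, Z=2, W=2) weight 1/81
  (U=0, X=1, Y=0, Z=1, W=1) weight 1/162
  (U=0, X=1, Y=0, Z=2, W=1) weight 1/162
  (U=0, X=1, Y=1, Z=1, W=1) weight 1/81
  (U=0, X=1, Y=1, Z=2, W=1) weight 1/81
  (U=0, X=2, Y=0, Z=1, W=0) weight 1/72
  … 19 more
Group by W:
  weight(W=0) = 1/27
  weight(W=1) = 11/81
  weight(W=2) = 5/81
Total weight = 1/27 + 11/81 + 5/81 = 19/81
P(W=0 | obs) = 1/27 / 19/81 = 3/19
P(W=1 | obs) = 11/81 / 19/81 = 11/19
P(W=2 | obs) = 5/81 / 19/81 = 5/19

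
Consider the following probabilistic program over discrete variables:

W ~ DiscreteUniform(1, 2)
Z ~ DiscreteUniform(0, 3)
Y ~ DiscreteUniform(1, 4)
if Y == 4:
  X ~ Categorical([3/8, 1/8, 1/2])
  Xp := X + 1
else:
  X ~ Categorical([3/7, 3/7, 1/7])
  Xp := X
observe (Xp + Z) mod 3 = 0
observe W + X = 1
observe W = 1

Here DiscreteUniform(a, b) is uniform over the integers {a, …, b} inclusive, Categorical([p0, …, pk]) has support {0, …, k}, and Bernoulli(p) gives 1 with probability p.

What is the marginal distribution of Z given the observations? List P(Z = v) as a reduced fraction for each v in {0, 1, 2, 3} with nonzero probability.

Enumerate traces; 7 have nonzero weight after conditioning:
  (W=1, Z=0, Y=1, X=0) weight 3/224
  (W=1, Z=0, Y=2, X=0) weight 3/224
  (W=1, Z=0, Y=3, X=0) weight 3/224
  (W=1, Z=2, Y=4, X=0) weight 3/256
  (W=1, Z=3, Y=1, X=0) weight 3/224
  (W=1, Z=3, Y=2, X=0) weight 3/224
  (W=1, Z=3, Y=3, X=0) weight 3/224
Group by Z:
  weight(Z=0) = 9/224
  weight(Z=2) = 3/256
  weight(Z=3) = 9/224
Total weight = 9/224 + 3/256 + 9/224 = 165/1792
P(Z=0 | obs) = 9/224 / 165/1792 = 24/55
P(Z=2 | obs) = 3/256 / 165/1792 = 7/55
P(Z=3 | obs) = 9/224 / 165/1792 = 24/55

P(Z=0) = 24/55, P(Z=2) = 7/55, P(Z=3) = 24/55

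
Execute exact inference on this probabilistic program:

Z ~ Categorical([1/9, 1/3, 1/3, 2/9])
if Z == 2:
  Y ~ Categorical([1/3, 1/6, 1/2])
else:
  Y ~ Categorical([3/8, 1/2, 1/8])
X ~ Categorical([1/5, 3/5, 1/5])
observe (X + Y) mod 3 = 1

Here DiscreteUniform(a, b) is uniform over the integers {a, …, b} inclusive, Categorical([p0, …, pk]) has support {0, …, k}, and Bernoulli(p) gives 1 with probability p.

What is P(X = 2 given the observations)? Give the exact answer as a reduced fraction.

Enumerate traces; 12 have nonzero weight after conditioning:
  (Z=0, Y=0, X=1) weight 1/40
  (Z=0, Y=1, X=0) weight 1/90
  (Z=0, Y=2, X=2) weight 1/360
  (Z=1, Y=0, X=1) weight 3/40
  (Z=1, Y=1, X=0) weight 1/30
  (Z=1, Y=2, X=2) weight 1/120
  (Z=2, Y=0, X=1) weight 1/15
  (Z=2, Y=1, X=0) weight 1/90
  … 4 more
Group by X:
  weight(X=0) = 7/90
  weight(X=1) = 13/60
  weight(X=2) = 1/20
Total weight = 7/90 + 13/60 + 1/20 = 31/90
P(X=0 | obs) = 7/90 / 31/90 = 7/31
P(X=1 | obs) = 13/60 / 31/90 = 39/62
P(X=2 | obs) = 1/20 / 31/90 = 9/62

P(X = 2 | obs) = 9/62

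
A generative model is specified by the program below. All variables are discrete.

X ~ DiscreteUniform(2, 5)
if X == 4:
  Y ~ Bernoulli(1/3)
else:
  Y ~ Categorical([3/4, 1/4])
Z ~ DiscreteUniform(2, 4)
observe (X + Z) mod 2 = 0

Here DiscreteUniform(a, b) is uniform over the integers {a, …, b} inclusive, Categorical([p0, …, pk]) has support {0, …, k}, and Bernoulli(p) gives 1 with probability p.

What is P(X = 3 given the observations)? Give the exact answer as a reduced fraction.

Enumerate traces; 12 have nonzero weight after conditioning:
  (X=2, Y=0, Z=2) weight 1/16
  (X=2, Y=0, Z=4) weight 1/16
  (X=2, Y=1, Z=2) weight 1/48
  (X=2, Y=1, Z=4) weight 1/48
  (X=3, Y=0, Z=3) weight 1/16
  (X=3, Y=1, Z=3) weight 1/48
  (X=4, Y=0, Z=2) weight 1/18
  (X=4, Y=0, Z=4) weight 1/18
  (X=5, Y=0, Z=3) weight 1/16
  … 3 more
Group by X:
  weight(X=2) = 1/6
  weight(X=3) = 1/12
  weight(X=4) = 1/6
  weight(X=5) = 1/12
Total weight = 1/6 + 1/12 + 1/6 + 1/12 = 1/2
P(X=2 | obs) = 1/6 / 1/2 = 1/3
P(X=3 | obs) = 1/12 / 1/2 = 1/6
P(X=4 | obs) = 1/6 / 1/2 = 1/3
P(X=5 | obs) = 1/12 / 1/2 = 1/6

P(X = 3 | obs) = 1/6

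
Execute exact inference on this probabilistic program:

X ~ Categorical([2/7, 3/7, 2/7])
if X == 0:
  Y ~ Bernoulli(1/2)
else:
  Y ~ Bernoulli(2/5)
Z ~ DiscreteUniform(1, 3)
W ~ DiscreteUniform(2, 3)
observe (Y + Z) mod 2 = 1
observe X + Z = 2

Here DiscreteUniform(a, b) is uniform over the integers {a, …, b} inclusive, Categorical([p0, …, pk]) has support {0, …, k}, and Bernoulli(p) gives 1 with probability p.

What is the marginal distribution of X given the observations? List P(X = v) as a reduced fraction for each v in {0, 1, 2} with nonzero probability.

Enumerate traces; 4 have nonzero weight after conditioning:
  (X=0, Y=1, Z=2, W=2) weight 1/42
  (X=0, Y=1, Z=2, W=3) weight 1/42
  (X=1, Y=0, Z=1, W=2) weight 3/70
  (X=1, Y=0, Z=1, W=3) weight 3/70
Group by X:
  weight(X=0) = 1/21
  weight(X=1) = 3/35
Total weight = 1/21 + 3/35 = 2/15
P(X=0 | obs) = 1/21 / 2/15 = 5/14
P(X=1 | obs) = 3/35 / 2/15 = 9/14

P(X=0) = 5/14, P(X=1) = 9/14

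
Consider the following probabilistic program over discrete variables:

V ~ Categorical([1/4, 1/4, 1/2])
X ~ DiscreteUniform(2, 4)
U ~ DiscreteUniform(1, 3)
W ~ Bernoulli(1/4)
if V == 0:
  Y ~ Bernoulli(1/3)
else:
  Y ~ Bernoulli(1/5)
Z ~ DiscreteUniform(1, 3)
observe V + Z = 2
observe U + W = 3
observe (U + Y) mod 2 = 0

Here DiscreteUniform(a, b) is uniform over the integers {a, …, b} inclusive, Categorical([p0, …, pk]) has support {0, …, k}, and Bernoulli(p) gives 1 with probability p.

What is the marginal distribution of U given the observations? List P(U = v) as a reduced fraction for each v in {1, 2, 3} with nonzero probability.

Enumerate traces; 12 have nonzero weight after conditioning:
  (V=0, X=2, U=2, W=1, Y=0, Z=2) weight 1/648
  (V=0, X=2, U=3, W=0, Y=1, Z=2) weight 1/432
  (V=0, X=3, U=2, W=1, Y=0, Z=2) weight 1/648
  (V=0, X=3, U=3, W=0, Y=1, Z=2) weight 1/432
  (V=0, X=4, U=2, W=1, Y=0, Z=2) weight 1/648
  (V=0, X=4, U=3, W=0, Y=1, Z=2) weight 1/432
  (V=1, X=2, U=2, W=1, Y=0, Z=1) weight 1/540
  (V=1, X=2, U=3, W=0, Y=1, Z=1) weight 1/720
  … 4 more
Group by U:
  weight(U=2) = 11/1080
  weight(U=3) = 1/90
Total weight = 11/1080 + 1/90 = 23/1080
P(U=2 | obs) = 11/1080 / 23/1080 = 11/23
P(U=3 | obs) = 1/90 / 23/1080 = 12/23

P(U=2) = 11/23, P(U=3) = 12/23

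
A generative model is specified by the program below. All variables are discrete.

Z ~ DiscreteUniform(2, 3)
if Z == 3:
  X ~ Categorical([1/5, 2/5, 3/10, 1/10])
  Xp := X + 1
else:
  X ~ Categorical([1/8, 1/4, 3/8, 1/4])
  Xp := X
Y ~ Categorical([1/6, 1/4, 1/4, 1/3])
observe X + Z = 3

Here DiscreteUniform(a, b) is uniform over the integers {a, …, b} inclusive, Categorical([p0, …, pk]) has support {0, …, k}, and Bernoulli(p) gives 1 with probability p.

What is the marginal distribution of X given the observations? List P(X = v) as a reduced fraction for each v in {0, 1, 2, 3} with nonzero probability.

Enumerate traces; 8 have nonzero weight after conditioning:
  (Z=2, X=1, Y=0) weight 1/48
  (Z=2, X=1, Y=1) weight 1/32
  (Z=2, X=1, Y=2) weight 1/32
  (Z=2, X=1, Y=3) weight 1/24
  (Z=3, X=0, Y=0) weight 1/60
  (Z=3, X=0, Y=1) weight 1/40
  (Z=3, X=0, Y=2) weight 1/40
  (Z=3, X=0, Y=3) weight 1/30
Group by X:
  weight(X=0) = 1/10
  weight(X=1) = 1/8
Total weight = 1/10 + 1/8 = 9/40
P(X=0 | obs) = 1/10 / 9/40 = 4/9
P(X=1 | obs) = 1/8 / 9/40 = 5/9

P(X=0) = 4/9, P(X=1) = 5/9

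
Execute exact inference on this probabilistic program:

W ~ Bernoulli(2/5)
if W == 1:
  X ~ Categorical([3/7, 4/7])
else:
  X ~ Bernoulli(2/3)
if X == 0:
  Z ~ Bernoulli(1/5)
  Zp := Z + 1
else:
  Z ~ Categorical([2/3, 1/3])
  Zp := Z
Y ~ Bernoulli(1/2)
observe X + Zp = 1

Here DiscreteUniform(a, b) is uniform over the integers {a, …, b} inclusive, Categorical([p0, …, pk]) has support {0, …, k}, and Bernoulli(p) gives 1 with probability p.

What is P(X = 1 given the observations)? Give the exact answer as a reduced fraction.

P(X = 1 | obs) = 55/94

Enumerate traces; 8 have nonzero weight after conditioning:
  (W=0, X=0, Z=0, Y=0) weight 2/25
  (W=0, X=0, Z=0, Y=1) weight 2/25
  (W=0, X=1, Z=0, Y=0) weight 2/15
  (W=0, X=1, Z=0, Y=1) weight 2/15
  (W=1, X=0, Z=0, Y=0) weight 12/175
  (W=1, X=0, Z=0, Y=1) weight 12/175
  (W=1, X=1, Z=0, Y=0) weight 8/105
  (W=1, X=1, Z=0, Y=1) weight 8/105
Group by X:
  weight(X=0) = 52/175
  weight(X=1) = 44/105
Total weight = 52/175 + 44/105 = 376/525
P(X=0 | obs) = 52/175 / 376/525 = 39/94
P(X=1 | obs) = 44/105 / 376/525 = 55/94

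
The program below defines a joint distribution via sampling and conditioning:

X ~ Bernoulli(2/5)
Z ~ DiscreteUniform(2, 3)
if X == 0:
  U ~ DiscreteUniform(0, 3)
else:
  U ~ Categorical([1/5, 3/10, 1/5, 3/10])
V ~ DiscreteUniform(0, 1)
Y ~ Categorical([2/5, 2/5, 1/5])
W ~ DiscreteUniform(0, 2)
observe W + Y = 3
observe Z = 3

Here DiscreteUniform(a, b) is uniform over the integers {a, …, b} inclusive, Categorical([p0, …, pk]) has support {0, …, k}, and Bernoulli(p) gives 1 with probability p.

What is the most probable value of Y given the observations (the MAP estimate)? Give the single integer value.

Enumerate traces; 32 have nonzero weight after conditioning:
  (X=0, Z=3, U=0, V=0, Y=1, W=2) weight 1/200
  (X=0, Z=3, U=0, V=0, Y=2, W=1) weight 1/400
  (X=0, Z=3, U=0, V=1, Y=1, W=2) weight 1/200
  (X=0, Z=3, U=0, V=1, Y=2, W=1) weight 1/400
  (X=0, Z=3, U=1, V=0, Y=1, W=2) weight 1/200
  (X=0, Z=3, U=1, V=0, Y=2, W=1) weight 1/400
  (X=0, Z=3, U=1, V=1, Y=1, W=2) weight 1/200
  (X=0, Z=3, U=1, V=1, Y=2, W=1) weight 1/400
  … 24 more
Group by Y:
  weight(Y=1) = 1/15
  weight(Y=2) = 1/30
Total weight = 1/15 + 1/30 = 1/10
P(Y=1 | obs) = 1/15 / 1/10 = 2/3
P(Y=2 | obs) = 1/30 / 1/10 = 1/3
argmax = 1

argmax_v P(Y = v | obs) = 1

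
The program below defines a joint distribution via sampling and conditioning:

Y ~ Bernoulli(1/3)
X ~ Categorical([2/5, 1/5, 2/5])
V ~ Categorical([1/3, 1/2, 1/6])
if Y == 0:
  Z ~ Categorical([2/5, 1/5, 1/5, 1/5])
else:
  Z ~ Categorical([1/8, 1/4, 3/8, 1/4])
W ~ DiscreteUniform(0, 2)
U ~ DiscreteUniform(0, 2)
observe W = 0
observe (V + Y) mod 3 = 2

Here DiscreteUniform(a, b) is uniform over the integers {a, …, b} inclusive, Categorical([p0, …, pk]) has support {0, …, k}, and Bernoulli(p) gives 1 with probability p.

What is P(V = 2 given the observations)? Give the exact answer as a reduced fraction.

Enumerate traces; 72 have nonzero weight after conditioning:
  (Y=0, X=0, V=2, Z=0, W=0, U=0) weight 4/2025
  (Y=0, X=0, V=2, Z=0, W=0, U=1) weight 4/2025
  (Y=0, X=0, V=2, Z=0, W=0, U=2) weight 4/2025
  (Y=0, X=0, V=2, Z=1, W=0, U=0) weight 2/2025
  (Y=0, X=0, V=2, Z=1, W=0, U=1) weight 2/2025
  (Y=0, X=0, V=2, Z=1, W=0, U=2) weight 2/2025
  (Y=0, X=0, V=2, Z=2, W=0, U=0) weight 2/2025
  (Y=0, X=0, V=2, Z=2, W=0, U=1) weight 2/2025
  (Y=1, X=0, V=1, Z=0, W=0, U=0) weight 1/1080
  … 63 more
Group by V:
  weight(V=1) = 1/18
  weight(V=2) = 1/27
Total weight = 1/18 + 1/27 = 5/54
P(V=1 | obs) = 1/18 / 5/54 = 3/5
P(V=2 | obs) = 1/27 / 5/54 = 2/5

P(V = 2 | obs) = 2/5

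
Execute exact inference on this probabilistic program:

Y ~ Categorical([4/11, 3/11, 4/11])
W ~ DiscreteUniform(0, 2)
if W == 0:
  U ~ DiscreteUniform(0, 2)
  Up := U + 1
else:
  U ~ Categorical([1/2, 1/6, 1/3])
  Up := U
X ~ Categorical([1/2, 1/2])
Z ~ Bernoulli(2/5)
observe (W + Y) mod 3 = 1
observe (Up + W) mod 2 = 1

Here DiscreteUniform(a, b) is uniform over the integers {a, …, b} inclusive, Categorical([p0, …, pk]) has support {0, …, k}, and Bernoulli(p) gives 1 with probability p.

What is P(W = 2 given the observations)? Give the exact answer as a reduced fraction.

Enumerate traces; 20 have nonzero weight after conditioning:
  (Y=0, W=1, U=0, X=0, Z=0) weight 1/55
  (Y=0, W=1, U=0, X=0, Z=1) weight 2/165
  (Y=0, W=1, U=0, X=1, Z=0) weight 1/55
  (Y=0, W=1, U=0, X=1, Z=1) weight 2/165
  (Y=0, W=1, U=2, X=0, Z=0) weight 2/165
  (Y=0, W=1, U=2, X=0, Z=1) weight 4/495
  (Y=0, W=1, U=2, X=1, Z=0) weight 2/165
  (Y=0, W=1, U=2, X=1, Z=1) weight 4/495
  (Y=1, W=0, U=0, X=0, Z=0) weight 1/110
  (Y=2, W=2, U=1, X=0, Z=0) weight 1/165
  … 10 more
Group by W:
  weight(W=0) = 2/33
  weight(W=1) = 10/99
  weight(W=2) = 2/99
Total weight = 2/33 + 10/99 + 2/99 = 2/11
P(W=0 | obs) = 2/33 / 2/11 = 1/3
P(W=1 | obs) = 10/99 / 2/11 = 5/9
P(W=2 | obs) = 2/99 / 2/11 = 1/9

P(W = 2 | obs) = 1/9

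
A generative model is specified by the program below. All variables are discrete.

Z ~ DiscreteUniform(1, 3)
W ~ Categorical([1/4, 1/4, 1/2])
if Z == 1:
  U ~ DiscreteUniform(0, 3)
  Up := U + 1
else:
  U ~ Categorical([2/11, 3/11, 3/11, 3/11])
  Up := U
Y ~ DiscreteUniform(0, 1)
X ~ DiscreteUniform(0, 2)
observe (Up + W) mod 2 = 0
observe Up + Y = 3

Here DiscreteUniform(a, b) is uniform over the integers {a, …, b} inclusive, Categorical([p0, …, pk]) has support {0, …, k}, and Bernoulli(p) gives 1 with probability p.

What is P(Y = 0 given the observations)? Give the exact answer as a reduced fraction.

P(Y = 0 | obs) = 1/4

Enumerate traces; 27 have nonzero weight after conditioning:
  (Z=1, W=0, U=1, Y=1, X=0) weight 1/288
  (Z=1, W=0, U=1, Y=1, X=1) weight 1/288
  (Z=1, W=0, U=1, Y=1, X=2) weight 1/288
  (Z=1, W=1, U=2, Y=0, X=0) weight 1/288
  (Z=1, W=1, U=2, Y=0, X=1) weight 1/288
  (Z=1, W=1, U=2, Y=0, X=2) weight 1/288
  (Z=1, W=2, U=1, Y=1, X=0) weight 1/144
  (Z=1, W=2, U=1, Y=1, X=1) weight 1/144
  … 19 more
Group by Y:
  weight(Y=0) = 35/1056
  weight(Y=1) = 35/352
Total weight = 35/1056 + 35/352 = 35/264
P(Y=0 | obs) = 35/1056 / 35/264 = 1/4
P(Y=1 | obs) = 35/352 / 35/264 = 3/4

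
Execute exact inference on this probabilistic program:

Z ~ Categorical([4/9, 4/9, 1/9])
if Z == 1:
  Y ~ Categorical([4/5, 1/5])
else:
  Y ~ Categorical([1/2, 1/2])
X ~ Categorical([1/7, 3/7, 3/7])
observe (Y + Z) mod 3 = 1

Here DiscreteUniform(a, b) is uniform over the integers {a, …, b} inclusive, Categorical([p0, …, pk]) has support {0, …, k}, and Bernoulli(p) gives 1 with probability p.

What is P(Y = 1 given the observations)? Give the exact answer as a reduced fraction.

P(Y = 1 | obs) = 5/13

Enumerate traces; 6 have nonzero weight after conditioning:
  (Z=0, Y=1, X=0) weight 2/63
  (Z=0, Y=1, X=1) weight 2/21
  (Z=0, Y=1, X=2) weight 2/21
  (Z=1, Y=0, X=0) weight 16/315
  (Z=1, Y=0, X=1) weight 16/105
  (Z=1, Y=0, X=2) weight 16/105
Group by Y:
  weight(Y=0) = 16/45
  weight(Y=1) = 2/9
Total weight = 16/45 + 2/9 = 26/45
P(Y=0 | obs) = 16/45 / 26/45 = 8/13
P(Y=1 | obs) = 2/9 / 26/45 = 5/13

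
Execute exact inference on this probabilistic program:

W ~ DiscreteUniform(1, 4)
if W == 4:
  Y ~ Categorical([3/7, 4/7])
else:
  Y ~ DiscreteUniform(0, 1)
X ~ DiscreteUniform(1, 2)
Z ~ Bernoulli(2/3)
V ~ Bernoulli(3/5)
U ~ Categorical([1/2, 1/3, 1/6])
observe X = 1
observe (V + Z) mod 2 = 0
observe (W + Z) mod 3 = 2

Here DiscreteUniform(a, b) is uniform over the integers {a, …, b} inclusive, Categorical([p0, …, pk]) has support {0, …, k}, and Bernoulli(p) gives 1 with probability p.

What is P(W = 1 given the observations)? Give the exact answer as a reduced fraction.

Enumerate traces; 18 have nonzero weight after conditioning:
  (W=1, Y=0, X=1, Z=1, V=1, U=0) weight 1/80
  (W=1, Y=0, X=1, Z=1, V=1, U=1) weight 1/120
  (W=1, Y=0, X=1, Z=1, V=1, U=2) weight 1/240
  (W=1, Y=1, X=1, Z=1, V=1, U=0) weight 1/80
  (W=1, Y=1, X=1, Z=1, V=1, U=1) weight 1/120
  (W=1, Y=1, X=1, Z=1, V=1, U=2) weight 1/240
  (W=2, Y=0, X=1, Z=0, V=0, U=0) weight 1/240
  (W=2, Y=0, X=1, Z=0, V=0, U=1) weight 1/360
  (W=4, Y=0, X=1, Z=1, V=1, U=0) weight 3/280
  … 9 more
Group by W:
  weight(W=1) = 1/20
  weight(W=2) = 1/60
  weight(W=4) = 1/20
Total weight = 1/20 + 1/60 + 1/20 = 7/60
P(W=1 | obs) = 1/20 / 7/60 = 3/7
P(W=2 | obs) = 1/60 / 7/60 = 1/7
P(W=4 | obs) = 1/20 / 7/60 = 3/7

P(W = 1 | obs) = 3/7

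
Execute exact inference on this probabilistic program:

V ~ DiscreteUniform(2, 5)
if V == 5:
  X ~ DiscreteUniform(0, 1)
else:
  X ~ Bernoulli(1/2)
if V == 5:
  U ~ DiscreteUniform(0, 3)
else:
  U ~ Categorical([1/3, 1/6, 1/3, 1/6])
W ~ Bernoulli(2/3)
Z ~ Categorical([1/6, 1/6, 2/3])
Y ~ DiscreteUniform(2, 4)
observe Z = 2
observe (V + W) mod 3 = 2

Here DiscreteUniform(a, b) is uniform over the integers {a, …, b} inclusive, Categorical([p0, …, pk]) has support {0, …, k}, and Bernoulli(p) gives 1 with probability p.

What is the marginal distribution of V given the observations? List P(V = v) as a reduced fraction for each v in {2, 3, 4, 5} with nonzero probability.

P(V=2) = 1/4, P(V=4) = 1/2, P(V=5) = 1/4

Enumerate traces; 72 have nonzero weight after conditioning:
  (V=2, X=0, U=0, W=0, Z=2, Y=2) weight 1/324
  (V=2, X=0, U=0, W=0, Z=2, Y=3) weight 1/324
  (V=2, X=0, U=0, W=0, Z=2, Y=4) weight 1/324
  (V=2, X=0, U=1, W=0, Z=2, Y=2) weight 1/648
  (V=2, X=0, U=1, W=0, Z=2, Y=3) weight 1/648
  (V=2, X=0, U=1, W=0, Z=2, Y=4) weight 1/648
  (V=2, X=0, U=2, W=0, Z=2, Y=2) weight 1/324
  (V=2, X=0, U=2, W=0, Z=2, Y=3) weight 1/324
  (V=4, X=0, U=0, W=1, Z=2, Y=2) weight 1/162
  (V=5, X=0, U=0, W=0, Z=2, Y=2) weight 1/432
  … 62 more
Group by V:
  weight(V=2) = 1/18
  weight(V=4) = 1/9
  weight(V=5) = 1/18
Total weight = 1/18 + 1/9 + 1/18 = 2/9
P(V=2 | obs) = 1/18 / 2/9 = 1/4
P(V=4 | obs) = 1/9 / 2/9 = 1/2
P(V=5 | obs) = 1/18 / 2/9 = 1/4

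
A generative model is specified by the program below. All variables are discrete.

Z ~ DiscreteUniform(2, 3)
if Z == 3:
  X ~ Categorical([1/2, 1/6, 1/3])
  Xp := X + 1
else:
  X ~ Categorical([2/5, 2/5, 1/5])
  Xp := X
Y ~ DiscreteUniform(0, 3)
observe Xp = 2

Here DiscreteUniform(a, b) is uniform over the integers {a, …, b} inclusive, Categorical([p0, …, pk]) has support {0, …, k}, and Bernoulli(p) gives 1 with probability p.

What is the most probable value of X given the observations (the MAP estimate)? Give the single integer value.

argmax_v P(X = v | obs) = 2

Enumerate traces; 8 have nonzero weight after conditioning:
  (Z=2, X=2, Y=0) weight 1/40
  (Z=2, X=2, Y=1) weight 1/40
  (Z=2, X=2, Y=2) weight 1/40
  (Z=2, X=2, Y=3) weight 1/40
  (Z=3, X=1, Y=0) weight 1/48
  (Z=3, X=1, Y=1) weight 1/48
  (Z=3, X=1, Y=2) weight 1/48
  (Z=3, X=1, Y=3) weight 1/48
Group by X:
  weight(X=1) = 1/12
  weight(X=2) = 1/10
Total weight = 1/12 + 1/10 = 11/60
P(X=1 | obs) = 1/12 / 11/60 = 5/11
P(X=2 | obs) = 1/10 / 11/60 = 6/11
argmax = 2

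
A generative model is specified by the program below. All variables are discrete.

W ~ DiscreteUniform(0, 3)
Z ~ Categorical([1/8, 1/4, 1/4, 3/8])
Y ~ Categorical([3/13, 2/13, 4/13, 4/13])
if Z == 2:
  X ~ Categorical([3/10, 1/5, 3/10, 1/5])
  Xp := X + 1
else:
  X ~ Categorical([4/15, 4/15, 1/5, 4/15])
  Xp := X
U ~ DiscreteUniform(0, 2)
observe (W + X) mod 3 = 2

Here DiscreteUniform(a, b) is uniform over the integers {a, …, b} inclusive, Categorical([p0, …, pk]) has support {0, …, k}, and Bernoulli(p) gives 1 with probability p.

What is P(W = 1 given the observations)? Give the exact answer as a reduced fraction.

P(W = 1 | obs) = 10/49

Enumerate traces; 240 have nonzero weight after conditioning:
  (W=0, Z=0, Y=0, X=2, U=0) weight 1/2080
  (W=0, Z=0, Y=0, X=2, U=1) weight 1/2080
  (W=0, Z=0, Y=0, X=2, U=2) weight 1/2080
  (W=0, Z=0, Y=1, X=2, U=0) weight 1/3120
  (W=0, Z=0, Y=1, X=2, U=1) weight 1/3120
  (W=0, Z=0, Y=1, X=2, U=2) weight 1/3120
  (W=0, Z=0, Y=2, X=2, U=0) weight 1/1560
  (W=0, Z=0, Y=2, X=2, U=1) weight 1/1560
  (W=1, Z=0, Y=0, X=1, U=0) weight 1/1560
  (W=2, Z=0, Y=0, X=0, U=0) weight 1/1560
  … 230 more
Group by W:
  weight(W=0) = 9/160
  weight(W=1) = 1/16
  weight(W=2) = 21/160
  weight(W=3) = 9/160
Total weight = 9/160 + 1/16 + 21/160 + 9/160 = 49/160
P(W=0 | obs) = 9/160 / 49/160 = 9/49
P(W=1 | obs) = 1/16 / 49/160 = 10/49
P(W=2 | obs) = 21/160 / 49/160 = 3/7
P(W=3 | obs) = 9/160 / 49/160 = 9/49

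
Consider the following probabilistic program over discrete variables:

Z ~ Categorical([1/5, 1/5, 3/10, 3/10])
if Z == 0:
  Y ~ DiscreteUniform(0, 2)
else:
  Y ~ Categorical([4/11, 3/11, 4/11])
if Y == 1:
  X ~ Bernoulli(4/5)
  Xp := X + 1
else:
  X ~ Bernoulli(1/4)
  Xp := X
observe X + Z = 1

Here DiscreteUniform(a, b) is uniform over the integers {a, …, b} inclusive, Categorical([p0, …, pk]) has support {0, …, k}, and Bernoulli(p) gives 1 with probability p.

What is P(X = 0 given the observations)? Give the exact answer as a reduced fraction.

Enumerate traces; 6 have nonzero weight after conditioning:
  (Z=0, Y=0, X=1) weight 1/60
  (Z=0, Y=1, X=1) weight 4/75
  (Z=0, Y=2, X=1) weight 1/60
  (Z=1, Y=0, X=0) weight 3/55
  (Z=1, Y=1, X=0) weight 3/275
  (Z=1, Y=2, X=0) weight 3/55
Group by X:
  weight(X=0) = 3/25
  weight(X=1) = 13/150
Total weight = 3/25 + 13/150 = 31/150
P(X=0 | obs) = 3/25 / 31/150 = 18/31
P(X=1 | obs) = 13/150 / 31/150 = 13/31

P(X = 0 | obs) = 18/31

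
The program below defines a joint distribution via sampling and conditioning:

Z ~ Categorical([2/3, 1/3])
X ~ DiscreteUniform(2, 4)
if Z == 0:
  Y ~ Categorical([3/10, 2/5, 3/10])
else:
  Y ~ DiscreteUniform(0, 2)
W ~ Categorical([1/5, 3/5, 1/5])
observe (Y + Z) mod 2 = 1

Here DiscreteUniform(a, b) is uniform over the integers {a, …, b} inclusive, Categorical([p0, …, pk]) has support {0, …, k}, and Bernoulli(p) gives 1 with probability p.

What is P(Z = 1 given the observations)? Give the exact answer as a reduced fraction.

P(Z = 1 | obs) = 5/11

Enumerate traces; 27 have nonzero weight after conditioning:
  (Z=0, X=2, Y=1, W=0) weight 4/225
  (Z=0, X=2, Y=1, W=1) weight 4/75
  (Z=0, X=2, Y=1, W=2) weight 4/225
  (Z=0, X=3, Y=1, W=0) weight 4/225
  (Z=0, X=3, Y=1, W=1) weight 4/75
  (Z=0, X=3, Y=1, W=2) weight 4/225
  (Z=0, X=4, Y=1, W=0) weight 4/225
  (Z=0, X=4, Y=1, W=1) weight 4/75
  (Z=1, X=2, Y=0, W=0) weight 1/135
  … 18 more
Group by Z:
  weight(Z=0) = 4/15
  weight(Z=1) = 2/9
Total weight = 4/15 + 2/9 = 22/45
P(Z=0 | obs) = 4/15 / 22/45 = 6/11
P(Z=1 | obs) = 2/9 / 22/45 = 5/11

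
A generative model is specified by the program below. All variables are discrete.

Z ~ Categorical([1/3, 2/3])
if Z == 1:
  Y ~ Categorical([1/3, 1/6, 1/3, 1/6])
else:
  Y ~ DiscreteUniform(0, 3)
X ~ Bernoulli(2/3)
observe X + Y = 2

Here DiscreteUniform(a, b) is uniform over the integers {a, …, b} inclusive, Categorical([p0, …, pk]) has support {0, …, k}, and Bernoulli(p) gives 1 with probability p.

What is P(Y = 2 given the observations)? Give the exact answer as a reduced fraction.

Enumerate traces; 4 have nonzero weight after conditioning:
  (Z=0, Y=1, X=1) weight 1/18
  (Z=0, Y=2, X=0) weight 1/36
  (Z=1, Y=1, X=1) weight 2/27
  (Z=1, Y=2, X=0) weight 2/27
Group by Y:
  weight(Y=1) = 7/54
  weight(Y=2) = 11/108
Total weight = 7/54 + 11/108 = 25/108
P(Y=1 | obs) = 7/54 / 25/108 = 14/25
P(Y=2 | obs) = 11/108 / 25/108 = 11/25

P(Y = 2 | obs) = 11/25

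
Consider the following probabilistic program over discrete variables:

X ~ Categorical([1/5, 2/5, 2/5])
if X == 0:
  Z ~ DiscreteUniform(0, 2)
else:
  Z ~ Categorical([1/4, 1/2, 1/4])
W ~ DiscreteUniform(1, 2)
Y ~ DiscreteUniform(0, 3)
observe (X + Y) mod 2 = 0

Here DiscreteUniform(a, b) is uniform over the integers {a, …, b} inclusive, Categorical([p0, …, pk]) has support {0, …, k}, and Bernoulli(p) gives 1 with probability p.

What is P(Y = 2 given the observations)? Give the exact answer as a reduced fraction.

P(Y = 2 | obs) = 3/10

Enumerate traces; 36 have nonzero weight after conditioning:
  (X=0, Z=0, W=1, Y=0) weight 1/120
  (X=0, Z=0, W=1, Y=2) weight 1/120
  (X=0, Z=0, W=2, Y=0) weight 1/120
  (X=0, Z=0, W=2, Y=2) weight 1/120
  (X=0, Z=1, W=1, Y=0) weight 1/120
  (X=0, Z=1, W=1, Y=2) weight 1/120
  (X=0, Z=1, W=2, Y=0) weight 1/120
  (X=0, Z=1, W=2, Y=2) weight 1/120
  (X=1, Z=0, W=1, Y=1) weight 1/80
  (X=1, Z=0, W=1, Y=3) weight 1/80
  … 26 more
Group by Y:
  weight(Y=0) = 3/20
  weight(Y=1) = 1/10
  weight(Y=2) = 3/20
  weight(Y=3) = 1/10
Total weight = 3/20 + 1/10 + 3/20 + 1/10 = 1/2
P(Y=0 | obs) = 3/20 / 1/2 = 3/10
P(Y=1 | obs) = 1/10 / 1/2 = 1/5
P(Y=2 | obs) = 3/20 / 1/2 = 3/10
P(Y=3 | obs) = 1/10 / 1/2 = 1/5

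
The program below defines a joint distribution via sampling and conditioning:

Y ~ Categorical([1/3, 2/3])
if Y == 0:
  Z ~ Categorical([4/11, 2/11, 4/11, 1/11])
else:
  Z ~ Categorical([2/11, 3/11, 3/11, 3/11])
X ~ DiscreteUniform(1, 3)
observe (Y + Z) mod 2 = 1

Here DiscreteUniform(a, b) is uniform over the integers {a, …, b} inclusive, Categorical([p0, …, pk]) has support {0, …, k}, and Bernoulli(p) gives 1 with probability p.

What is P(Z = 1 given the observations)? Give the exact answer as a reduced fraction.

P(Z = 1 | obs) = 2/13

Enumerate traces; 12 have nonzero weight after conditioning:
  (Y=0, Z=1, X=1) weight 2/99
  (Y=0, Z=1, X=2) weight 2/99
  (Y=0, Z=1, X=3) weight 2/99
  (Y=0, Z=3, X=1) weight 1/99
  (Y=0, Z=3, X=2) weight 1/99
  (Y=0, Z=3, X=3) weight 1/99
  (Y=1, Z=0, X=1) weight 4/99
  (Y=1, Z=0, X=2) weight 4/99
  (Y=1, Z=2, X=1) weight 2/33
  … 3 more
Group by Z:
  weight(Z=0) = 4/33
  weight(Z=1) = 2/33
  weight(Z=2) = 2/11
  weight(Z=3) = 1/33
Total weight = 4/33 + 2/33 + 2/11 + 1/33 = 13/33
P(Z=0 | obs) = 4/33 / 13/33 = 4/13
P(Z=1 | obs) = 2/33 / 13/33 = 2/13
P(Z=2 | obs) = 2/11 / 13/33 = 6/13
P(Z=3 | obs) = 1/33 / 13/33 = 1/13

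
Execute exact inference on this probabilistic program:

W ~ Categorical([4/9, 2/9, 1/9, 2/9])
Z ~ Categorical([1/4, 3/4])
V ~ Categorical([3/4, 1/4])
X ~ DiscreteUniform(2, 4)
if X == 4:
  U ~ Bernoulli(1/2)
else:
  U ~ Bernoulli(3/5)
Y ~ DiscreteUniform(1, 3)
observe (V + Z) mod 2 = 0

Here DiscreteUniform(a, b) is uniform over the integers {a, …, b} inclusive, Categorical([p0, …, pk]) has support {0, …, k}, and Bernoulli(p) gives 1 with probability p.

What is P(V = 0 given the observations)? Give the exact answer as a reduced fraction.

Enumerate traces; 144 have nonzero weight after conditioning:
  (W=0, Z=0, V=0, X=2, U=0, Y=1) weight 1/270
  (W=0, Z=0, V=0, X=2, U=0, Y=2) weight 1/270
  (W=0, Z=0, V=0, X=2, U=0, Y=3) weight 1/270
  (W=0, Z=0, V=0, X=2, U=1, Y=1) weight 1/180
  (W=0, Z=0, V=0, X=2, U=1, Y=2) weight 1/180
  (W=0, Z=0, V=0, X=2, U=1, Y=3) weight 1/180
  (W=0, Z=0, V=0, X=3, U=0, Y=1) weight 1/270
  (W=0, Z=0, V=0, X=3, U=0, Y=2) weight 1/270
  (W=0, Z=1, V=1, X=2, U=0, Y=1) weight 1/270
  … 135 more
Group by V:
  weight(V=0) = 3/16
  weight(V=1) = 3/16
Total weight = 3/16 + 3/16 = 3/8
P(V=0 | obs) = 3/16 / 3/8 = 1/2
P(V=1 | obs) = 3/16 / 3/8 = 1/2

P(V = 0 | obs) = 1/2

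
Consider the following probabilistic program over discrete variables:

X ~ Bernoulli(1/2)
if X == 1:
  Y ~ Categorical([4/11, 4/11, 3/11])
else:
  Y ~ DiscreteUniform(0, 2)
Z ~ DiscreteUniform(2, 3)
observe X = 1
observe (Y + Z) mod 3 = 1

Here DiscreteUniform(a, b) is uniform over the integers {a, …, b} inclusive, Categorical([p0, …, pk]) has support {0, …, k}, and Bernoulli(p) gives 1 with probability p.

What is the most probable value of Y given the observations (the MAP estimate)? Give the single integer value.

argmax_v P(Y = v | obs) = 1

Enumerate traces; 2 have nonzero weight after conditioning:
  (X=1, Y=1, Z=3) weight 1/11
  (X=1, Y=2, Z=2) weight 3/44
Group by Y:
  weight(Y=1) = 1/11
  weight(Y=2) = 3/44
Total weight = 1/11 + 3/44 = 7/44
P(Y=1 | obs) = 1/11 / 7/44 = 4/7
P(Y=2 | obs) = 3/44 / 7/44 = 3/7
argmax = 1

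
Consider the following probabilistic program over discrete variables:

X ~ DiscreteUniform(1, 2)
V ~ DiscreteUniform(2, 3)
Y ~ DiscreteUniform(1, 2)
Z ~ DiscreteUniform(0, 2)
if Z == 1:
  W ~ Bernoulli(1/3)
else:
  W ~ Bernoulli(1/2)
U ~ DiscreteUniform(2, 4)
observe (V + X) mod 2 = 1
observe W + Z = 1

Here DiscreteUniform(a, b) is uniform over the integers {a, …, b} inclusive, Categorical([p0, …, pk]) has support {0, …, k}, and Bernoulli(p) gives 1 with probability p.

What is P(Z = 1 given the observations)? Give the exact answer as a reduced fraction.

P(Z = 1 | obs) = 4/7

Enumerate traces; 24 have nonzero weight after conditioning:
  (X=1, V=2, Y=1, Z=0, W=1, U=2) weight 1/144
  (X=1, V=2, Y=1, Z=0, W=1, U=3) weight 1/144
  (X=1, V=2, Y=1, Z=0, W=1, U=4) weight 1/144
  (X=1, V=2, Y=1, Z=1, W=0, U=2) weight 1/108
  (X=1, V=2, Y=1, Z=1, W=0, U=3) weight 1/108
  (X=1, V=2, Y=1, Z=1, W=0, U=4) weight 1/108
  (X=1, V=2, Y=2, Z=0, W=1, U=2) weight 1/144
  (X=1, V=2, Y=2, Z=0, W=1, U=3) weight 1/144
  … 16 more
Group by Z:
  weight(Z=0) = 1/12
  weight(Z=1) = 1/9
Total weight = 1/12 + 1/9 = 7/36
P(Z=0 | obs) = 1/12 / 7/36 = 3/7
P(Z=1 | obs) = 1/9 / 7/36 = 4/7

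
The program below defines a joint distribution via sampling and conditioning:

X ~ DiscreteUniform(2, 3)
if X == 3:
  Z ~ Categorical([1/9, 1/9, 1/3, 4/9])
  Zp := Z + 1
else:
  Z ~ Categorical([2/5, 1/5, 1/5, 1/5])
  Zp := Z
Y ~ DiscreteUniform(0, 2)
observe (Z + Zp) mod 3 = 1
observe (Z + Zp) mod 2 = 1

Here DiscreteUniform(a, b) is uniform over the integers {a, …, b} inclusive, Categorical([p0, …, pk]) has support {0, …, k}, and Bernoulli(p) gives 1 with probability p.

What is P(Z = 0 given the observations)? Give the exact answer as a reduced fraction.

Enumerate traces; 6 have nonzero weight after conditioning:
  (X=3, Z=0, Y=0) weight 1/54
  (X=3, Z=0, Y=1) weight 1/54
  (X=3, Z=0, Y=2) weight 1/54
  (X=3, Z=3, Y=0) weight 2/27
  (X=3, Z=3, Y=1) weight 2/27
  (X=3, Z=3, Y=2) weight 2/27
Group by Z:
  weight(Z=0) = 1/18
  weight(Z=3) = 2/9
Total weight = 1/18 + 2/9 = 5/18
P(Z=0 | obs) = 1/18 / 5/18 = 1/5
P(Z=3 | obs) = 2/9 / 5/18 = 4/5

P(Z = 0 | obs) = 1/5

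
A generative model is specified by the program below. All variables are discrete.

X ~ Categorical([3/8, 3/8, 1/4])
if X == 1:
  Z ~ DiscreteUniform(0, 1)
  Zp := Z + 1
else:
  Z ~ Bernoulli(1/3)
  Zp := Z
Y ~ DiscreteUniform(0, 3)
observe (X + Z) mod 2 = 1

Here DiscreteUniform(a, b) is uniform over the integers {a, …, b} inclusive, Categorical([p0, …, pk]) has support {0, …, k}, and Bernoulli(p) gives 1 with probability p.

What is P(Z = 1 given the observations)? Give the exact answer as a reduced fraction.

P(Z = 1 | obs) = 10/19

Enumerate traces; 12 have nonzero weight after conditioning:
  (X=0, Z=1, Y=0) weight 1/32
  (X=0, Z=1, Y=1) weight 1/32
  (X=0, Z=1, Y=2) weight 1/32
  (X=0, Z=1, Y=3) weight 1/32
  (X=1, Z=0, Y=0) weight 3/64
  (X=1, Z=0, Y=1) weight 3/64
  (X=1, Z=0, Y=2) weight 3/64
  (X=1, Z=0, Y=3) weight 3/64
  … 4 more
Group by Z:
  weight(Z=0) = 3/16
  weight(Z=1) = 5/24
Total weight = 3/16 + 5/24 = 19/48
P(Z=0 | obs) = 3/16 / 19/48 = 9/19
P(Z=1 | obs) = 5/24 / 19/48 = 10/19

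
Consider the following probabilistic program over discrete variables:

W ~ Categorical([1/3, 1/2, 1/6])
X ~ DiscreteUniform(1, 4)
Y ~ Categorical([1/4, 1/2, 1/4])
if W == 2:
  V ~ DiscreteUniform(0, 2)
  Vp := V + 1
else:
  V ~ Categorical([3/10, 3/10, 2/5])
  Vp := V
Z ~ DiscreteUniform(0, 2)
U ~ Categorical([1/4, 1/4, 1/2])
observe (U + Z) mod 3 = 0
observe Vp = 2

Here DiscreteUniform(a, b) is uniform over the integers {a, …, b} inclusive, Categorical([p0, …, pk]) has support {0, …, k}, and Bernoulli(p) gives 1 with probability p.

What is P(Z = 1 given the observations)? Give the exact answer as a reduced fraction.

Enumerate traces; 108 have nonzero weight after conditioning:
  (W=0, X=1, Y=0, V=2, Z=0, U=0) weight 1/1440
  (W=0, X=1, Y=0, V=2, Z=1, U=2) weight 1/720
  (W=0, X=1, Y=0, V=2, Z=2, U=1) weight 1/1440
  (W=0, X=1, Y=1, V=2, Z=0, U=0) weight 1/720
  (W=0, X=1, Y=1, V=2, Z=1, U=2) weight 1/360
  (W=0, X=1, Y=1, V=2, Z=2, U=1) weight 1/720
  (W=0, X=1, Y=2, V=2, Z=0, U=0) weight 1/1440
  (W=0, X=1, Y=2, V=2, Z=1, U=2) weight 1/720
  … 100 more
Group by Z:
  weight(Z=0) = 7/216
  weight(Z=1) = 7/108
  weight(Z=2) = 7/216
Total weight = 7/216 + 7/108 + 7/216 = 7/54
P(Z=0 | obs) = 7/216 / 7/54 = 1/4
P(Z=1 | obs) = 7/108 / 7/54 = 1/2
P(Z=2 | obs) = 7/216 / 7/54 = 1/4

P(Z = 1 | obs) = 1/2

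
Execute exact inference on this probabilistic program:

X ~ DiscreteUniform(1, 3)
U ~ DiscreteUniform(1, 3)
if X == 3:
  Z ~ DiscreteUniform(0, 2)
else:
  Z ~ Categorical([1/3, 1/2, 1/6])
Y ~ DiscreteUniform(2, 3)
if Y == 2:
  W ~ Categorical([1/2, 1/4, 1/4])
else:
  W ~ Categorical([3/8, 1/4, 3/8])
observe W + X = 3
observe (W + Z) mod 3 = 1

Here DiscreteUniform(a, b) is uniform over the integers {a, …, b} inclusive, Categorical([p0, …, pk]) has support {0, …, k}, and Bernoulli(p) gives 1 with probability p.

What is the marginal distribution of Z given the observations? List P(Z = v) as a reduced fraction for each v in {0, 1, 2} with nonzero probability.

P(Z=0) = 8/27, P(Z=1) = 14/27, P(Z=2) = 5/27

Enumerate traces; 18 have nonzero weight after conditioning:
  (X=1, U=1, Z=2, Y=2, W=2) weight 1/432
  (X=1, U=1, Z=2, Y=3, W=2) weight 1/288
  (X=1, U=2, Z=2, Y=2, W=2) weight 1/432
  (X=1, U=2, Z=2, Y=3, W=2) weight 1/288
  (X=1, U=3, Z=2, Y=2, W=2) weight 1/432
  (X=1, U=3, Z=2, Y=3, W=2) weight 1/288
  (X=2, U=1, Z=0, Y=2, W=1) weight 1/216
  (X=2, U=1, Z=0, Y=3, W=1) weight 1/216
  (X=3, U=1, Z=1, Y=2, W=0) weight 1/108
  … 9 more
Group by Z:
  weight(Z=0) = 1/36
  weight(Z=1) = 7/144
  weight(Z=2) = 5/288
Total weight = 1/36 + 7/144 + 5/288 = 3/32
P(Z=0 | obs) = 1/36 / 3/32 = 8/27
P(Z=1 | obs) = 7/144 / 3/32 = 14/27
P(Z=2 | obs) = 5/288 / 3/32 = 5/27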